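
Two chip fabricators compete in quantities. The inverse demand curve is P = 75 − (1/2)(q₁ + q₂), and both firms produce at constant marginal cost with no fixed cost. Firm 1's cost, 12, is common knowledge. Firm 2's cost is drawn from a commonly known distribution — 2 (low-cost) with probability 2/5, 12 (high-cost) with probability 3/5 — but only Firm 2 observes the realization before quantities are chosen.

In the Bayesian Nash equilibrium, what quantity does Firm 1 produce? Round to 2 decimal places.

Firm 2 with cost c maximizes (75 − (1/2)(q₁+q₂) − c)·q₂, giving q₂(c) = (75 − c − (1/2)q₁).
E[c₂] = 2/5·2 + 3/5·12 = 8
Firm 1's FOC against E[q₂] yields q₁ = (75 − 2·12 + E[c₂])/(3/2) = (75 − 24 + 8)/(3/2) = 39.3333.

39.33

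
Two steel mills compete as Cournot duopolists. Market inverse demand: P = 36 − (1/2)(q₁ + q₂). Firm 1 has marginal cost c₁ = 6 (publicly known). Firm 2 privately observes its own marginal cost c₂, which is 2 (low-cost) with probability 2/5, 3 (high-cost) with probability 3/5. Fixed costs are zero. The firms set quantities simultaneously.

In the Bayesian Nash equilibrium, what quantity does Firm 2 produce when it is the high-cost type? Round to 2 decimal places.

24.13

Firm 2 with cost c maximizes (36 − (1/2)(q₁+q₂) − c)·q₂, giving q₂(c) = (36 − c − (1/2)q₁).
E[c₂] = 2/5·2 + 3/5·3 = 2.6
Firm 1's FOC against E[q₂] yields q₁ = (36 − 2·6 + E[c₂])/(3/2) = (36 − 12 + 2.6)/(3/2) = 17.7333.
q₂(high-cost) = (36 − 3 − (1/2)·17.7333) = 24.1333.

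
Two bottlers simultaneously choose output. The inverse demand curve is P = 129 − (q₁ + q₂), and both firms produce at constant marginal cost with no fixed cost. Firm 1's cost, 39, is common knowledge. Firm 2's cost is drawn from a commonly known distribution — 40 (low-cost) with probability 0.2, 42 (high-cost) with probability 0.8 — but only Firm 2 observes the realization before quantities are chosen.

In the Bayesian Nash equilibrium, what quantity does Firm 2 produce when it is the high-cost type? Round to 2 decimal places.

28.07

Firm 2 with cost c maximizes (129 − (q₁+q₂) − c)·q₂, giving q₂(c) = (129 − c − q₁)/2.
E[c₂] = 0.2·40 + 0.8·42 = 41.6
Firm 1's FOC against E[q₂] yields q₁ = (129 − 2·39 + E[c₂])/3 = (129 − 78 + 41.6)/3 = 30.8667.
q₂(high-cost) = (129 − 42 − 30.8667)/2 = 28.0667.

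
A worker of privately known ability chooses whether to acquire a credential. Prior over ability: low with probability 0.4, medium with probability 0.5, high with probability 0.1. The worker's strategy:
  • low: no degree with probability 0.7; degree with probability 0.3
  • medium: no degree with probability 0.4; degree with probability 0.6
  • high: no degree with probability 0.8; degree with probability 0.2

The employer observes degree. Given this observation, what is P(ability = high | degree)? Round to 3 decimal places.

Apply Bayes' rule using the sender's strategy as the likelihood.
P(degree) = 0.4·0.3 + 0.5·0.6 + 0.1·0.2 = 0.44
P(high | degree) = (0.1·0.2) / 0.44 = 0.02 / 0.44 = 0.0454545

0.045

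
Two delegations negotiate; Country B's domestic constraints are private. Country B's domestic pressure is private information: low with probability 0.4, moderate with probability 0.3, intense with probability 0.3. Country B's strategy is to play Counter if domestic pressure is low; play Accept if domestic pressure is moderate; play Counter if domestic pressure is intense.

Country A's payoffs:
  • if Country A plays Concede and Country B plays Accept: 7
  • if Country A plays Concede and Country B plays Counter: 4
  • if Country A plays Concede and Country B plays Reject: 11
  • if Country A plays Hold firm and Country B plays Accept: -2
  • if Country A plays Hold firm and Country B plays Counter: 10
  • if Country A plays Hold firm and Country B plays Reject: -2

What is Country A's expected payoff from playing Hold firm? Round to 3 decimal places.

E[Hold firm] = 0.4·10 + 0.3·(-2) + 0.3·10 = 4 + (-0.6) + 3 = 6.4

6.400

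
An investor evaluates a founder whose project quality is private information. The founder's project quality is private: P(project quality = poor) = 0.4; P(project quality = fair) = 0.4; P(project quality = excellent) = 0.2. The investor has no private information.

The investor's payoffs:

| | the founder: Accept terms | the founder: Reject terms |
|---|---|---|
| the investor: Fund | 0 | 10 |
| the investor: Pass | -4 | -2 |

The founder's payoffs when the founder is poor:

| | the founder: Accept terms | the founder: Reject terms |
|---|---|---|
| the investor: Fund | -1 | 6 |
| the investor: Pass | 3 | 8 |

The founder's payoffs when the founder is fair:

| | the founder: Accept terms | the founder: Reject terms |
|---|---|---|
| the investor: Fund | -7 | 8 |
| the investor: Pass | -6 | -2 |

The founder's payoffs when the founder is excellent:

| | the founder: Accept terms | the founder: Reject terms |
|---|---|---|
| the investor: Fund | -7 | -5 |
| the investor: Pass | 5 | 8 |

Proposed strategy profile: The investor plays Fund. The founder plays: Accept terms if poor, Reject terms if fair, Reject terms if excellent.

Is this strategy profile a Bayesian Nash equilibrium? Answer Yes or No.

A profile is a BNE iff every type of every player is best-responding given beliefs about the other side.
The investor plays Fund: E[Fund] = 0.4·(0) + 0.4·(10) + 0.2·(10) = 6; E[Pass] = -2.8. Best-responding. ✓
The founder (project quality poor), facing Fund: Accept terms gives -1, Reject terms gives 6. Proposed Accept terms is not best — profitable deviation exists. ✗
The founder (project quality fair), facing Fund: Accept terms gives -7, Reject terms gives 8. Proposed Reject terms is best. ✓
The founder (project quality excellent), facing Fund: Accept terms gives -7, Reject terms gives -5. Proposed Reject terms is best. ✓

No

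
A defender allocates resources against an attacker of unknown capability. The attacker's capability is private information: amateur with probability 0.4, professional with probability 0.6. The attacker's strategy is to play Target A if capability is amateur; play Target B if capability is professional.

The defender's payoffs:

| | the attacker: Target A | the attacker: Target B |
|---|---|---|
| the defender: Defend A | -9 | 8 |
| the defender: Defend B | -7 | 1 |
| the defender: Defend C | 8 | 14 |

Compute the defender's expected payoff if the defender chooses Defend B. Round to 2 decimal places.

Take the expectation over the attacker's capability, weighting each type's action by its prior probability.
E[Defend B] = 0.4·(-7) + 0.6·1 = (-2.8) + 0.6 = -2.2

-2.20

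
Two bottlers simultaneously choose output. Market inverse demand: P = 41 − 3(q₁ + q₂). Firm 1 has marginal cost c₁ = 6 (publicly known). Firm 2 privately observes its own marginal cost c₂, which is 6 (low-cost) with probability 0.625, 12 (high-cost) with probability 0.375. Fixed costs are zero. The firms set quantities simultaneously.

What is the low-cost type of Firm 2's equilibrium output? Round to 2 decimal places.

3.76

Type-c best response for Firm 2: q₂(c) = (41 − c)/6 − q₁/2.
Firm 1 maximizes expected profit; its first-order condition is 41 − 6q₁ − 3E[q₂] − 6 = 0.
Substituting E[q₂] and solving: E[c₂] = 8.25, so q₁ = (41 − 2·6 + 8.25)/9 = 4.13889.
q₂(low-cost) = (41 − 6 − 3·4.13889)/6 = 3.76389.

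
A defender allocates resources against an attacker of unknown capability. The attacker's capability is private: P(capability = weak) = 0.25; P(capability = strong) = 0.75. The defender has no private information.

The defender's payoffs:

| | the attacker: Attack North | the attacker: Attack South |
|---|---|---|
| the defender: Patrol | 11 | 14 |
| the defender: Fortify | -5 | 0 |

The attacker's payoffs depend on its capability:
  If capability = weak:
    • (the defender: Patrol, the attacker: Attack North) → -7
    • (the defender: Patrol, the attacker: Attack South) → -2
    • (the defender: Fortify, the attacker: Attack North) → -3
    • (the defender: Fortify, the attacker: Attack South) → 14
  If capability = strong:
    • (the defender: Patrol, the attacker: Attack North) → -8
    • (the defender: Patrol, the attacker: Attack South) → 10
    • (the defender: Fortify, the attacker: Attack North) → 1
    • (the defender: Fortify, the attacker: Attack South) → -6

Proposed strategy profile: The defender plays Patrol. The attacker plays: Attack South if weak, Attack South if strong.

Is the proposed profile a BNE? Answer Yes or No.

Yes

A profile is a BNE iff every type of every player is best-responding given beliefs about the other side.
The defender plays Patrol: E[Patrol] = 0.25·(14) + 0.75·(14) = 14; E[Fortify] = 0. Best-responding. ✓
The attacker (capability weak), facing Patrol: Attack North gives -7, Attack South gives -2. Proposed Attack South is best. ✓
The attacker (capability strong), facing Patrol: Attack North gives -8, Attack South gives 10. Proposed Attack South is best. ✓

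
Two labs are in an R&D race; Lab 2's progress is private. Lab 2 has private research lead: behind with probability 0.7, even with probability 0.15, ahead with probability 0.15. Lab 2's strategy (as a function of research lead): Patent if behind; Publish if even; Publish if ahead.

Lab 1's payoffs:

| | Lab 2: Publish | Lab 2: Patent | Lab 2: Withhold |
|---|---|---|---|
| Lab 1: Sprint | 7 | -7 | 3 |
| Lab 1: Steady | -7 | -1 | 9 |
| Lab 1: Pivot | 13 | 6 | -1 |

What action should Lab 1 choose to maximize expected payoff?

E[Sprint] = 0.7·(-7) + 0.15·(7) + 0.15·(7) = -2.8
E[Steady] = 0.7·(-1) + 0.15·(-7) + 0.15·(-7) = -2.8
E[Pivot] = 0.7·(6) + 0.15·(13) + 0.15·(13) = 8.1
Best response: Pivot (8.1 is the largest).

Pivot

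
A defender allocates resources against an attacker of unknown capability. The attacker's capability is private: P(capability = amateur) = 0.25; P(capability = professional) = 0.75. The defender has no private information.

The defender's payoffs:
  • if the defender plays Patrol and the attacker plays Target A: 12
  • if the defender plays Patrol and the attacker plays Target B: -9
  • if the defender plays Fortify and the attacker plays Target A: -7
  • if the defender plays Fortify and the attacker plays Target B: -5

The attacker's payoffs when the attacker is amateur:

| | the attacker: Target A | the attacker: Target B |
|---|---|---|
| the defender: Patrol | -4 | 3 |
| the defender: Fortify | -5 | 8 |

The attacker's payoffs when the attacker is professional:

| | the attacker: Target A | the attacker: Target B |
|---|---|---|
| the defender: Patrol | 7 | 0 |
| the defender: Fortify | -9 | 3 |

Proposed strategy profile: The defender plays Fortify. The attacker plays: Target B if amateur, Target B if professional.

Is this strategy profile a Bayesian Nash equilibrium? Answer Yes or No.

A profile is a BNE iff every type of every player is best-responding given beliefs about the other side.
The defender plays Fortify: E[Fortify] = 0.25·(-5) + 0.75·(-5) = -5; E[Patrol] = -9. Best-responding. ✓
The attacker (capability amateur), facing Fortify: Target A gives -5, Target B gives 8. Proposed Target B is best. ✓
The attacker (capability professional), facing Fortify: Target A gives -9, Target B gives 3. Proposed Target B is best. ✓

Yes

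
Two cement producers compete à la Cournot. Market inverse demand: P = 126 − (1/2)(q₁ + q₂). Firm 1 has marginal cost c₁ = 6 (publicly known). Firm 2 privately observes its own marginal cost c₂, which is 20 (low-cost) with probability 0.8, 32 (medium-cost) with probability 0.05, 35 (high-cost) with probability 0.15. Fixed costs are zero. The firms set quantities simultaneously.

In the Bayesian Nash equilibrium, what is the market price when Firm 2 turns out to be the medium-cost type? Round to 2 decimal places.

56.19

Firm 2 with cost c maximizes (126 − (1/2)(q₁+q₂) − c)·q₂, giving q₂(c) = (126 − c − (1/2)q₁).
E[c₂] = 0.8·20 + 0.05·32 + 0.15·35 = 22.85
Firm 1's FOC against E[q₂] yields q₁ = (126 − 2·6 + E[c₂])/(3/2) = (126 − 12 + 22.85)/(3/2) = 91.2333.
q₂(medium-cost) = 48.3833, so P = 126 − (1/2)·(91.2333 + 48.3833) = 56.1917.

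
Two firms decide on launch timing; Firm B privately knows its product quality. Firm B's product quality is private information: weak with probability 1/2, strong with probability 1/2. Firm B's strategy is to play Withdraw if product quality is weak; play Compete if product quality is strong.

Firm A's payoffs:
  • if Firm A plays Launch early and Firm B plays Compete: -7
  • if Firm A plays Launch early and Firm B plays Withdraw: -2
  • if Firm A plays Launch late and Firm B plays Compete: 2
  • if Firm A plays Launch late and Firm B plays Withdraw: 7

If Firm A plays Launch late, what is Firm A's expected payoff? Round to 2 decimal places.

4.50

E[Launch late] = 1/2·7 + 1/2·2 = 7/2 + 1 = 9/2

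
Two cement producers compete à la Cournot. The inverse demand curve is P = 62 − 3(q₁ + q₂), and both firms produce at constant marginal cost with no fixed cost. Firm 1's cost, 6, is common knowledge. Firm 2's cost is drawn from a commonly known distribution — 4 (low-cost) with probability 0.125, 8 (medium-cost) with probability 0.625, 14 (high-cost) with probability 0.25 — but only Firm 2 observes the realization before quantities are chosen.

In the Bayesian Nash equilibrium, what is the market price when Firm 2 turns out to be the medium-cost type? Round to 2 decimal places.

Each type of Firm 2 best-responds to q₁; Firm 1 best-responds to the expected q₂ over Firm 2's types.
Firm 2 with cost c maximizes (62 − 3(q₁+q₂) − c)·q₂, giving q₂(c) = (62 − c − 3q₁)/6.
E[c₂] = 0.125·4 + 0.625·8 + 0.25·14 = 9
Firm 1's FOC against E[q₂] yields q₁ = (62 − 2·6 + E[c₂])/9 = (62 − 12 + 9)/9 = 6.55556.
q₂(medium-cost) = 5.72222, so P = 62 − 3·(6.55556 + 5.72222) = 25.1667.

25.17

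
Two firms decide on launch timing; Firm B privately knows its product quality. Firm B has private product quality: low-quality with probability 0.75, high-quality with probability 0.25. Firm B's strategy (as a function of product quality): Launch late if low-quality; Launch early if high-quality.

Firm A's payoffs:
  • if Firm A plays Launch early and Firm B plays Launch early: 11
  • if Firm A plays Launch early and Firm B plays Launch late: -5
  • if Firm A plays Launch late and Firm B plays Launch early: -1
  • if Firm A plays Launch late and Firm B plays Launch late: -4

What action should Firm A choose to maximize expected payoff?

Launch early

E[Launch early] = 0.75·(-5) + 0.25·(11) = -1
E[Launch late] = 0.75·(-4) + 0.25·(-1) = -3.25
Best response: Launch early (-1 is the largest).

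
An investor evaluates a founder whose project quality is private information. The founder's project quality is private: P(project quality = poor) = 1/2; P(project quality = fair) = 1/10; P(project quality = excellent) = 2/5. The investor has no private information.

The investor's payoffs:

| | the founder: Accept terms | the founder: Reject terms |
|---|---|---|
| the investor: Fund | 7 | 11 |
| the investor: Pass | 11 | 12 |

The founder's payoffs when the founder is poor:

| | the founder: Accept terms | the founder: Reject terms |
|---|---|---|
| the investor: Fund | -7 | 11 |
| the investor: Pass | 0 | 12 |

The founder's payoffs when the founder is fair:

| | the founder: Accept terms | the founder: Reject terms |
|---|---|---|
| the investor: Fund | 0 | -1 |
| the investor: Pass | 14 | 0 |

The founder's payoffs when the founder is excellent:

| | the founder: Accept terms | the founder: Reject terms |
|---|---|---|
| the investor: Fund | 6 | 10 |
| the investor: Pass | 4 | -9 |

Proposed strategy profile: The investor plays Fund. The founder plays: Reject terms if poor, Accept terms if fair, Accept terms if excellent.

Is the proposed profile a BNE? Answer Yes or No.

No

The investor plays Fund: E[Fund] = 1/2·(11) + 1/10·(7) + 2/5·(7) = 9; E[Pass] = 23/2. Not best-responding. ✗
The founder (project quality poor), facing Fund: Accept terms gives -7, Reject terms gives 11. Proposed Reject terms is best. ✓
The founder (project quality fair), facing Fund: Accept terms gives 0, Reject terms gives -1. Proposed Accept terms is best. ✓
The founder (project quality excellent), facing Fund: Accept terms gives 6, Reject terms gives 10. Proposed Accept terms is not best — profitable deviation exists. ✗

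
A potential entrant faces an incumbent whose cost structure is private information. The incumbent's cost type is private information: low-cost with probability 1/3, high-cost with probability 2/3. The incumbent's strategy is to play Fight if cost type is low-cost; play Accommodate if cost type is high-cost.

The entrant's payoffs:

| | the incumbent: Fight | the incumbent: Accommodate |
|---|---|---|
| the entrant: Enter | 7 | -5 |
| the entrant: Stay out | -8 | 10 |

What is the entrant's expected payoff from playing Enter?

Take the expectation over the incumbent's cost type, weighting each type's action by its prior probability.
E[Enter] = 1/3·7 + 2/3·(-5) = 7/3 + (-10/3) = -1

-1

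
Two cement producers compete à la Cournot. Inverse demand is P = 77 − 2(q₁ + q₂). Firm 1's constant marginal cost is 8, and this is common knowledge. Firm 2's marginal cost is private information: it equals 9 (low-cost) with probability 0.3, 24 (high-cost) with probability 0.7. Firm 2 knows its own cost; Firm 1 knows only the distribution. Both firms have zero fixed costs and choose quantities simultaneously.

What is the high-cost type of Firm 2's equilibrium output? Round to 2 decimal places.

Each type of Firm 2 best-responds to q₁; Firm 1 best-responds to the expected q₂ over Firm 2's types.
Firm 2 with cost c maximizes (77 − 2(q₁+q₂) − c)·q₂, giving q₂(c) = (77 − c − 2q₁)/4.
E[c₂] = 0.3·9 + 0.7·24 = 19.5
Firm 1's FOC against E[q₂] yields q₁ = (77 − 2·8 + E[c₂])/6 = (77 − 16 + 19.5)/6 = 13.4167.
q₂(high-cost) = (77 − 24 − 2·13.4167)/4 = 6.54167.

6.54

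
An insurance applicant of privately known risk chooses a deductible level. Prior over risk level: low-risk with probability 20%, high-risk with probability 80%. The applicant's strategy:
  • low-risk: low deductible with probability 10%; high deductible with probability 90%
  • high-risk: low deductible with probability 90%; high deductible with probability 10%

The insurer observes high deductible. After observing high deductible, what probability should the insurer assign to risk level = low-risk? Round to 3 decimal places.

P(high deductible) = 0.2·0.9 + 0.8·0.1 = 0.26
P(low-risk | high deductible) = (0.2·0.9) / 0.26 = 0.18 / 0.26 = 0.692308

0.692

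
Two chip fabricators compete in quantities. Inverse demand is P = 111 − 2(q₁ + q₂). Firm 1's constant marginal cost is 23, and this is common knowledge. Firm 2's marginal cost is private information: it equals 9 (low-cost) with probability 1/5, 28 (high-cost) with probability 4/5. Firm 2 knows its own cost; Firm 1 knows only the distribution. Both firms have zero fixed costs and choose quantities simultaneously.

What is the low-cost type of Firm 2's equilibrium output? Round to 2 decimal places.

18.07

Type-c best response for Firm 2: q₂(c) = (111 − c)/4 − q₁/2.
Firm 1 maximizes expected profit; its first-order condition is 111 − 4q₁ − 2E[q₂] − 23 = 0.
Substituting E[q₂] and solving: E[c₂] = 24.2, so q₁ = (111 − 2·23 + 24.2)/6 = 14.8667.
q₂(low-cost) = (111 − 9 − 2·14.8667)/4 = 18.0667.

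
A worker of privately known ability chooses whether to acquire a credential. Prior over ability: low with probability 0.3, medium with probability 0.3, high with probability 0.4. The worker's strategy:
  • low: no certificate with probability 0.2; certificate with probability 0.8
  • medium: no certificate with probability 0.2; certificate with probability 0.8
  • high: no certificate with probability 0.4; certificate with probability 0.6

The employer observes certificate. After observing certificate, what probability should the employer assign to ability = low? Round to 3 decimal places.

Apply Bayes' rule using the sender's strategy as the likelihood.
P(certificate) = 0.3·0.8 + 0.3·0.8 + 0.4·0.6 = 0.72
P(low | certificate) = (0.3·0.8) / 0.72 = 0.24 / 0.72 = 0.333333

0.333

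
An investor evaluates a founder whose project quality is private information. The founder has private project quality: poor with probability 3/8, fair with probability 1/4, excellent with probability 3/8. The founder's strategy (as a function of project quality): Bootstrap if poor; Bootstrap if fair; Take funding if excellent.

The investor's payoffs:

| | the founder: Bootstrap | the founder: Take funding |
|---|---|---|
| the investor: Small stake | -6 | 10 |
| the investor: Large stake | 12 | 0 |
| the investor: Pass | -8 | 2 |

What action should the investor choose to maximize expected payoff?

Large stake

Compute the investor's expected payoff for each action, taking the expectation over the founder's type.
E[Small stake] = 3/8·(-6) + 1/4·(-6) + 3/8·(10) = 0
E[Large stake] = 3/8·(12) + 1/4·(12) + 3/8·(0) = 15/2
E[Pass] = 3/8·(-8) + 1/4·(-8) + 3/8·(2) = -17/4
Best response: Large stake (15/2 is the largest).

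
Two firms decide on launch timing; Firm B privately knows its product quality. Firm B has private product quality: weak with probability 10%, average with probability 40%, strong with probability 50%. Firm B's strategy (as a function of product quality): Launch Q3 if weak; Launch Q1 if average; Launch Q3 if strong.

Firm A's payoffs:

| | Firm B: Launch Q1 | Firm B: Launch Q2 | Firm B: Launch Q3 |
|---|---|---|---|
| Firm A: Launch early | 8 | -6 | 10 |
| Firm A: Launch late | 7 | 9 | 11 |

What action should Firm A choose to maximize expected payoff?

E[Launch early] = 0.1·(10) + 0.4·(8) + 0.5·(10) = 9.2
E[Launch late] = 0.1·(11) + 0.4·(7) + 0.5·(11) = 9.4
Best response: Launch late (9.4 is the largest).

Launch late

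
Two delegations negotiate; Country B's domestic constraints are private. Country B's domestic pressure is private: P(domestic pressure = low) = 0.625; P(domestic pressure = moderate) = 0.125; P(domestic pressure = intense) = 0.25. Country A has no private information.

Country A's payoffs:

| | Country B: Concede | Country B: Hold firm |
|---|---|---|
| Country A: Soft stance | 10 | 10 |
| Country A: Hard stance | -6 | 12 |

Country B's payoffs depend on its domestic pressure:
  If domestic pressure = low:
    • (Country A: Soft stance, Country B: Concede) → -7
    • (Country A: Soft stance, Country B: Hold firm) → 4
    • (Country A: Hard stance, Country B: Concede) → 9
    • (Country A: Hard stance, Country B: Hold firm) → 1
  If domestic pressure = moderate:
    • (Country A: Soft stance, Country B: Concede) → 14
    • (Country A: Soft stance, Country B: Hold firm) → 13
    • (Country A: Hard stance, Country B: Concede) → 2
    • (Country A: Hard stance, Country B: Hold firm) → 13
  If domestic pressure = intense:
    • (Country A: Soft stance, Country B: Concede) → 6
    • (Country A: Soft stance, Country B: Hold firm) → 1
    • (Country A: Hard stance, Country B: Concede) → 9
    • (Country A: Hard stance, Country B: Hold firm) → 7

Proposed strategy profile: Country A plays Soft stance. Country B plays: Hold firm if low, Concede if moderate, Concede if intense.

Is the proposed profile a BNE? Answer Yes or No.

Country A plays Soft stance: E[Soft stance] = 0.625·(10) + 0.125·(10) + 0.25·(10) = 10; E[Hard stance] = 5.25. Best-responding. ✓
Country B (domestic pressure low), facing Soft stance: Concede gives -7, Hold firm gives 4. Proposed Hold firm is best. ✓
Country B (domestic pressure moderate), facing Soft stance: Concede gives 14, Hold firm gives 13. Proposed Concede is best. ✓
Country B (domestic pressure intense), facing Soft stance: Concede gives 6, Hold firm gives 1. Proposed Concede is best. ✓

Yes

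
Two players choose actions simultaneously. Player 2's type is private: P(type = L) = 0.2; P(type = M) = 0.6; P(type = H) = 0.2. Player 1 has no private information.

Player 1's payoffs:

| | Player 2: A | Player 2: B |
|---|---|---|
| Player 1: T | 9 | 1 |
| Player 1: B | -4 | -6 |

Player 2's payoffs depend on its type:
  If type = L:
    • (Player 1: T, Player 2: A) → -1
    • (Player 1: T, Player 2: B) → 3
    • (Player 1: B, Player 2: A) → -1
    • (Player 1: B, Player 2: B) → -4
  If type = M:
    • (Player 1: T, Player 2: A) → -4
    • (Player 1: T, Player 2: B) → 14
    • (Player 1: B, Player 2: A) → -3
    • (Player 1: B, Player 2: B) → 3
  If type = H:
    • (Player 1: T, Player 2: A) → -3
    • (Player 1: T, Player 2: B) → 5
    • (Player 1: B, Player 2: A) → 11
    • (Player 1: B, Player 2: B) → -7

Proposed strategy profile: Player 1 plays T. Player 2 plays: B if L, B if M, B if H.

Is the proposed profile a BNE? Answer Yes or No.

A profile is a BNE iff every type of every player is best-responding given beliefs about the other side.
Player 1 plays T: E[T] = 0.2·(1) + 0.6·(1) + 0.2·(1) = 1; E[B] = -6. Best-responding. ✓
Player 2 (type L), facing T: A gives -1, B gives 3. Proposed B is best. ✓
Player 2 (type M), facing T: A gives -4, B gives 14. Proposed B is best. ✓
Player 2 (type H), facing T: A gives -3, B gives 5. Proposed B is best. ✓

Yes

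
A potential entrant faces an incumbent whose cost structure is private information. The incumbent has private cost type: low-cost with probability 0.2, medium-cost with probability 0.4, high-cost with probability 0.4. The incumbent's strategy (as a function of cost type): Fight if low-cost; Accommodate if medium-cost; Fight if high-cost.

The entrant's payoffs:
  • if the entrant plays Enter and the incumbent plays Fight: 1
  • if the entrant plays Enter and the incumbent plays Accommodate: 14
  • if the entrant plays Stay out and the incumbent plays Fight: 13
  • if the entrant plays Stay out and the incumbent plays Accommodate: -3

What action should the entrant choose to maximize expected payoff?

E[Enter] = 0.2·(1) + 0.4·(14) + 0.4·(1) = 6.2
E[Stay out] = 0.2·(13) + 0.4·(-3) + 0.4·(13) = 6.6
Best response: Stay out (6.6 is the largest).

Stay out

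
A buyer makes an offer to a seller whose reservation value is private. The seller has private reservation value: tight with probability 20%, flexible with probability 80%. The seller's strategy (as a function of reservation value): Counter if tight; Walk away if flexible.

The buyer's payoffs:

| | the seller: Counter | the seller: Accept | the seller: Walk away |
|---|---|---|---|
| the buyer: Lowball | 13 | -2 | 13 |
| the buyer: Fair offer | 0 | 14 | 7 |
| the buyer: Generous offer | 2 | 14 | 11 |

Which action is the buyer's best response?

Lowball

E[Lowball] = 0.2·(13) + 0.8·(13) = 13
E[Fair offer] = 0.2·(0) + 0.8·(7) = 5.6
E[Generous offer] = 0.2·(2) + 0.8·(11) = 9.2
Best response: Lowball (13 is the largest).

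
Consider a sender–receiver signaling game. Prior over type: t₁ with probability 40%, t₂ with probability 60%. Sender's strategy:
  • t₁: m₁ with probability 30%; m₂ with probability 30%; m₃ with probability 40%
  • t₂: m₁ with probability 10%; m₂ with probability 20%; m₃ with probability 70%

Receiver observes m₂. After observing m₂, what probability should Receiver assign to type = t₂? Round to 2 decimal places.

0.50

Apply Bayes' rule using the sender's strategy as the likelihood.
P(m₂) = 0.4·0.3 + 0.6·0.2 = 0.24
P(t₂ | m₂) = (0.6·0.2) / 0.24 = 0.12 / 0.24 = 0.5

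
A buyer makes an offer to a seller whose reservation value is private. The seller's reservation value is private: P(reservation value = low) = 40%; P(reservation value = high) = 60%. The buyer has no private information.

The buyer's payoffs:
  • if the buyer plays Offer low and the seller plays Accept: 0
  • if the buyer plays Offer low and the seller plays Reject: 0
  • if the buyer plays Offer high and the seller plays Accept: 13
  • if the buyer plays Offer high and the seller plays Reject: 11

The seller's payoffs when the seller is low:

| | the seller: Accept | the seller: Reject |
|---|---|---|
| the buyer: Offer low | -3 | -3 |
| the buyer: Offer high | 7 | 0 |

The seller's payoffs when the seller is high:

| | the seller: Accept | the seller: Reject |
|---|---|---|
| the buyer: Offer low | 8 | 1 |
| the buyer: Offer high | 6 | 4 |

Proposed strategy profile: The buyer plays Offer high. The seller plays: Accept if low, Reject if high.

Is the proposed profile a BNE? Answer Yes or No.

The buyer plays Offer high: E[Offer high] = 0.4·(13) + 0.6·(11) = 11.8; E[Offer low] = 0. Best-responding. ✓
The seller (reservation value low), facing Offer high: Accept gives 7, Reject gives 0. Proposed Accept is best. ✓
The seller (reservation value high), facing Offer high: Accept gives 6, Reject gives 4. Proposed Reject is not best — profitable deviation exists. ✗

No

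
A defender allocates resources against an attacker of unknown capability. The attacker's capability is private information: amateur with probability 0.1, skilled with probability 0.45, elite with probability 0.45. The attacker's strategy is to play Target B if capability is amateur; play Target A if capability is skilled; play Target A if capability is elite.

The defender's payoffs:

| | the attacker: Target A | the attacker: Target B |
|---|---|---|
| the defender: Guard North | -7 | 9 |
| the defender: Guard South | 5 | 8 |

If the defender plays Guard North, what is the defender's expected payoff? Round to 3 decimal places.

-5.400

E[Guard North] = 0.1·9 + 0.45·(-7) + 0.45·(-7) = 0.9 + (-3.15) + (-3.15) = -5.4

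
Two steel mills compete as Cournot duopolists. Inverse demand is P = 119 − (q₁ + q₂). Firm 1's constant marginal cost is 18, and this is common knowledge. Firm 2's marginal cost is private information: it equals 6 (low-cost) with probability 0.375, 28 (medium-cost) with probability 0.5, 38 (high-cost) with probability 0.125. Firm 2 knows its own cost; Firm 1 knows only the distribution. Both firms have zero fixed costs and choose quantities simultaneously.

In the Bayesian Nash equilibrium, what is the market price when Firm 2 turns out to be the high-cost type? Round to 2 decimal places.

61.17

Type-c best response for Firm 2: q₂(c) = (119 − c)/2 − q₁/2.
Firm 1 maximizes expected profit; its first-order condition is 119 − 2q₁ − E[q₂] − 18 = 0.
Substituting E[q₂] and solving: E[c₂] = 21, so q₁ = (119 − 2·18 + 21)/3 = 34.6667.
q₂(high-cost) = 23.1667, so P = 119 − (34.6667 + 23.1667) = 61.1667.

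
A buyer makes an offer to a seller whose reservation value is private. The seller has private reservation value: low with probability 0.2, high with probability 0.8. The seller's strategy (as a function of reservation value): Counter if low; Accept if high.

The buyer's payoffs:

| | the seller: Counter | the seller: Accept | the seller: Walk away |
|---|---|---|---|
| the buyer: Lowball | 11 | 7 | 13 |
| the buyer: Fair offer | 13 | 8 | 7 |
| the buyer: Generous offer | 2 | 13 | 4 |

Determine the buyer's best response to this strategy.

Generous offer

E[Lowball] = 0.2·(11) + 0.8·(7) = 7.8
E[Fair offer] = 0.2·(13) + 0.8·(8) = 9
E[Generous offer] = 0.2·(2) + 0.8·(13) = 10.8
Best response: Generous offer (10.8 is the largest).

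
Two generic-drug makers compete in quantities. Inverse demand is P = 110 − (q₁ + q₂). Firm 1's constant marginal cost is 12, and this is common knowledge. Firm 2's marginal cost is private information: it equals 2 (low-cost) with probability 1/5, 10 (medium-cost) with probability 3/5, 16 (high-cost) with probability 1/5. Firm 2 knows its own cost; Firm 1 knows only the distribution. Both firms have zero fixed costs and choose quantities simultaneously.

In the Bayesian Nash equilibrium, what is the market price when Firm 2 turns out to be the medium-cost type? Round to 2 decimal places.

Type-c best response for Firm 2: q₂(c) = (110 − c)/2 − q₁/2.
Firm 1 maximizes expected profit; its first-order condition is 110 − 2q₁ − E[q₂] − 12 = 0.
Substituting E[q₂] and solving: E[c₂] = 9.6, so q₁ = (110 − 2·12 + 9.6)/3 = 31.8667.
q₂(medium-cost) = 34.0667, so P = 110 − (31.8667 + 34.0667) = 44.0667.

44.07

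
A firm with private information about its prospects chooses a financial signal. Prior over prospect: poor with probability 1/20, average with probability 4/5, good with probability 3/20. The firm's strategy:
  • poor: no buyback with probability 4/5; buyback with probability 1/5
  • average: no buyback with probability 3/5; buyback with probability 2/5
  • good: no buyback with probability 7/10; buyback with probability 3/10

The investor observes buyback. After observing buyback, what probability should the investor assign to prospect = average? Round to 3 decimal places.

Apply Bayes' rule using the sender's strategy as the likelihood.
P(buyback) = (1/20)·(1/5) + (4/5)·(2/5) + (3/20)·(3/10) = 3/8
P(average | buyback) = ((4/5)·(2/5)) / (3/8) = (8/25) / (3/8) = 64/75

0.853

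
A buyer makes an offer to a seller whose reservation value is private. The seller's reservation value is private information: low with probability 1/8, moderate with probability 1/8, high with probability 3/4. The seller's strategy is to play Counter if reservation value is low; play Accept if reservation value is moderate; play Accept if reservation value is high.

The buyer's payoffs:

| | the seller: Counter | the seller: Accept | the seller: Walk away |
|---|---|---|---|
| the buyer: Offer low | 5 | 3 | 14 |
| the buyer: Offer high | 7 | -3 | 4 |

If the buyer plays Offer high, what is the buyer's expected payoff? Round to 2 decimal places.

E[Offer high] = 1/8·7 + 1/8·(-3) + 3/4·(-3) = 7/8 + (-3/8) + (-9/4) = -7/4

-1.75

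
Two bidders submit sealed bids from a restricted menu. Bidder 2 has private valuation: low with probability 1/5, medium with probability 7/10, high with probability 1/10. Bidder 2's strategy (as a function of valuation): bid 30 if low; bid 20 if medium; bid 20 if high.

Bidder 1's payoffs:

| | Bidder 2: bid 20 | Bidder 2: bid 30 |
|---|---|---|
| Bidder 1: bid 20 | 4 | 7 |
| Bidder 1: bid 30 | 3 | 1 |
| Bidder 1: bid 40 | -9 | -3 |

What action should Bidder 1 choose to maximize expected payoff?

bid 20

E[bid 20] = 1/5·(7) + 7/10·(4) + 1/10·(4) = 23/5
E[bid 30] = 1/5·(1) + 7/10·(3) + 1/10·(3) = 13/5
E[bid 40] = 1/5·(-3) + 7/10·(-9) + 1/10·(-9) = -39/5
Best response: bid 20 (23/5 is the largest).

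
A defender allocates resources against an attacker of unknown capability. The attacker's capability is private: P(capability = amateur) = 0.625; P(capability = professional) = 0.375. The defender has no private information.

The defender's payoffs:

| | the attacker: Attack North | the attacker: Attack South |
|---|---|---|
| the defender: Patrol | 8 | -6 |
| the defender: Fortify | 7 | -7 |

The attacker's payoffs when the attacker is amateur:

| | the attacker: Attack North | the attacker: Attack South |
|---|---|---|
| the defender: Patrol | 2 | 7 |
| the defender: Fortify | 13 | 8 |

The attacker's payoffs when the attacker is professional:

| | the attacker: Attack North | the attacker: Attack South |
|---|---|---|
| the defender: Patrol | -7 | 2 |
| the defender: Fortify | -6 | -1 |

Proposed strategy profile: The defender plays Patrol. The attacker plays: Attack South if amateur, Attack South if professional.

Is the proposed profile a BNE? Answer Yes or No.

Yes

The defender plays Patrol: E[Patrol] = 0.625·(-6) + 0.375·(-6) = -6; E[Fortify] = -7. Best-responding. ✓
The attacker (capability amateur), facing Patrol: Attack North gives 2, Attack South gives 7. Proposed Attack South is best. ✓
The attacker (capability professional), facing Patrol: Attack North gives -7, Attack South gives 2. Proposed Attack South is best. ✓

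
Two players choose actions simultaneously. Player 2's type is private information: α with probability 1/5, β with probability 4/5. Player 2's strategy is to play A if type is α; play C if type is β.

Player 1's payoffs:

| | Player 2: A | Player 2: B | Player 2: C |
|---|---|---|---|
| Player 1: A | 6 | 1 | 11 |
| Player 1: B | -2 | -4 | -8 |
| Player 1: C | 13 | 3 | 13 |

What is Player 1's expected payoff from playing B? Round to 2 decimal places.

E[B] = 1/5·(-2) + 4/5·(-8) = (-2/5) + (-32/5) = -34/5

-6.80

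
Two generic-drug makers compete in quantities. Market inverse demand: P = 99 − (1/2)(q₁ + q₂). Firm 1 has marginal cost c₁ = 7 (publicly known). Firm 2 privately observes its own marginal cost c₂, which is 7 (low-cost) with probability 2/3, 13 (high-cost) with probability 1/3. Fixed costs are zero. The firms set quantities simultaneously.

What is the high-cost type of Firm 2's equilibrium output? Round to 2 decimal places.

54.67

Type-c best response for Firm 2: q₂(c) = (99 − c) − q₁/2.
Firm 1 maximizes expected profit; its first-order condition is 99 − q₁ − (1/2)E[q₂] − 7 = 0.
Substituting E[q₂] and solving: E[c₂] = 9, so q₁ = (99 − 2·7 + 9)/(3/2) = 62.6667.
q₂(high-cost) = (99 − 13 − (1/2)·62.6667) = 54.6667.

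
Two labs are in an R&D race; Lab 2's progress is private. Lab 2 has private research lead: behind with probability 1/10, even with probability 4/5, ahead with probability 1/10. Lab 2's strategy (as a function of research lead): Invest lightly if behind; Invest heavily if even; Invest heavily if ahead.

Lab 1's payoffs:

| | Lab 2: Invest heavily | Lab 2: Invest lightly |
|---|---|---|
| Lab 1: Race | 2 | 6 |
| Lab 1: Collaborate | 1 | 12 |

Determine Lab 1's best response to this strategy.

E[Race] = 1/10·(6) + 4/5·(2) + 1/10·(2) = 12/5
E[Collaborate] = 1/10·(12) + 4/5·(1) + 1/10·(1) = 21/10
Best response: Race (12/5 is the largest).

Race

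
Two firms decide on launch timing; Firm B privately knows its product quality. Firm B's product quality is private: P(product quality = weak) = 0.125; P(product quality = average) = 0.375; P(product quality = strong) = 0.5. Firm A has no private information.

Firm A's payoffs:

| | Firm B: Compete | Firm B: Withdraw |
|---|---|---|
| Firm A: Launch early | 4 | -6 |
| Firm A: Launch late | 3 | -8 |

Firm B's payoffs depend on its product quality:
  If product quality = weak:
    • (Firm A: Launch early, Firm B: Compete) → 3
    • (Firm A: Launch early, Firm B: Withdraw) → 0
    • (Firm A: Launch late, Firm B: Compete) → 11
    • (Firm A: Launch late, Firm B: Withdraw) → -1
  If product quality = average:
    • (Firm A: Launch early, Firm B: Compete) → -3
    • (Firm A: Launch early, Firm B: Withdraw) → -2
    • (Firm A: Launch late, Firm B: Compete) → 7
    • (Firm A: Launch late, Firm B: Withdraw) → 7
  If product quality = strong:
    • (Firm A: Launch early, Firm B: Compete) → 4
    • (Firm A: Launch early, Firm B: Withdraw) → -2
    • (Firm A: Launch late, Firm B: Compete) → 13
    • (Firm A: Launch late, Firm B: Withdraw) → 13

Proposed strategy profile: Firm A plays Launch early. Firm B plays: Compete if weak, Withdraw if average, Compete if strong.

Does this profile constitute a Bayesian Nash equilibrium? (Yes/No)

A profile is a BNE iff every type of every player is best-responding given beliefs about the other side.
Firm A plays Launch early: E[Launch early] = 0.125·(4) + 0.375·(-6) + 0.5·(4) = 0.25; E[Launch late] = -1.125. Best-responding. ✓
Firm B (product quality weak), facing Launch early: Compete gives 3, Withdraw gives 0. Proposed Compete is best. ✓
Firm B (product quality average), facing Launch early: Compete gives -3, Withdraw gives -2. Proposed Withdraw is best. ✓
Firm B (product quality strong), facing Launch early: Compete gives 4, Withdraw gives -2. Proposed Compete is best. ✓

Yes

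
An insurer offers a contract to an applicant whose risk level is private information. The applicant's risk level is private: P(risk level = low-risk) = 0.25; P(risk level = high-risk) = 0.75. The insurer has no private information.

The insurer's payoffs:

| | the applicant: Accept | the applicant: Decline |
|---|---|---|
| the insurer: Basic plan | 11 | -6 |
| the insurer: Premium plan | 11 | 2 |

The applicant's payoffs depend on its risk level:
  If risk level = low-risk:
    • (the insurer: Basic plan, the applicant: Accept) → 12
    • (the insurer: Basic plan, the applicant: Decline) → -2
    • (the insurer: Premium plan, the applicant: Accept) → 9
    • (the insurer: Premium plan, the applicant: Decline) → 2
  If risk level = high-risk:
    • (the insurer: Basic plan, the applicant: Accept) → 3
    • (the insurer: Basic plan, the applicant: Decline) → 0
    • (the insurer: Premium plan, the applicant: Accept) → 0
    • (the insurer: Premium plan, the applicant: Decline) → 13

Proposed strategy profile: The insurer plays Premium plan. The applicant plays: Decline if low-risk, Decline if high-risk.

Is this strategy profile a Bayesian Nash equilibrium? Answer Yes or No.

No

The insurer plays Premium plan: E[Premium plan] = 0.25·(2) + 0.75·(2) = 2; E[Basic plan] = -6. Best-responding. ✓
The applicant (risk level low-risk), facing Premium plan: Accept gives 9, Decline gives 2. Proposed Decline is not best — profitable deviation exists. ✗
The applicant (risk level high-risk), facing Premium plan: Accept gives 0, Decline gives 13. Proposed Decline is best. ✓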